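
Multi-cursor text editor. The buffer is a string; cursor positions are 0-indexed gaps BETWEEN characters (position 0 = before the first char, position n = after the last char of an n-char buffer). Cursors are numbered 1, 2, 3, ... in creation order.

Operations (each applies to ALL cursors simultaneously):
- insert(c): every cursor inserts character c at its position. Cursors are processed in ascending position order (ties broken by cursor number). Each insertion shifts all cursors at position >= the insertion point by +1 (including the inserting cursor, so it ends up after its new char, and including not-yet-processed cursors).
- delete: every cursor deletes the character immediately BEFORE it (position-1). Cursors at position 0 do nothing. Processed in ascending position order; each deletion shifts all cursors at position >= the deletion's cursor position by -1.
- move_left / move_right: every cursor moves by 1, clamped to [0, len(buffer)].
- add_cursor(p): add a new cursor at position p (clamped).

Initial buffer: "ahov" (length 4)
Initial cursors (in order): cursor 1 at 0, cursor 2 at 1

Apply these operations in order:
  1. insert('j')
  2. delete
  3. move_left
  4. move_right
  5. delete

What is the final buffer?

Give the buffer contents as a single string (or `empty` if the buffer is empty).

Answer: hov

Derivation:
After op 1 (insert('j')): buffer="jajhov" (len 6), cursors c1@1 c2@3, authorship 1.2...
After op 2 (delete): buffer="ahov" (len 4), cursors c1@0 c2@1, authorship ....
After op 3 (move_left): buffer="ahov" (len 4), cursors c1@0 c2@0, authorship ....
After op 4 (move_right): buffer="ahov" (len 4), cursors c1@1 c2@1, authorship ....
After op 5 (delete): buffer="hov" (len 3), cursors c1@0 c2@0, authorship ...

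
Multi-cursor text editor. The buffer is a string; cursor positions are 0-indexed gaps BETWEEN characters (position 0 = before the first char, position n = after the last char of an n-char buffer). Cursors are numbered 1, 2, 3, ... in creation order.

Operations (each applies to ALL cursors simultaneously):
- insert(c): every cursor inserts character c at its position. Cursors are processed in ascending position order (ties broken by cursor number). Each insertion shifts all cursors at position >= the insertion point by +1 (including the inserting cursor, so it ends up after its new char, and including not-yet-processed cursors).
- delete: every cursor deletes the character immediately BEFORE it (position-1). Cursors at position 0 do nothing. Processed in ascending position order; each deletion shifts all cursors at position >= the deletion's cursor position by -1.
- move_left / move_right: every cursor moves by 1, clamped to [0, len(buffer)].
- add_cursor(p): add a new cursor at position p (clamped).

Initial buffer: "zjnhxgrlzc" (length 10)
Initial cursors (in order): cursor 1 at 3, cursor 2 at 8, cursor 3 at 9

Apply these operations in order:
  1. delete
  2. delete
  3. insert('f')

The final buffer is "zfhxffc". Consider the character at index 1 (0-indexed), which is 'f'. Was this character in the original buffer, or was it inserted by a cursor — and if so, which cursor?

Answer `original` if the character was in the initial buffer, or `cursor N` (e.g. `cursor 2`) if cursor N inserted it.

Answer: cursor 1

Derivation:
After op 1 (delete): buffer="zjhxgrc" (len 7), cursors c1@2 c2@6 c3@6, authorship .......
After op 2 (delete): buffer="zhxc" (len 4), cursors c1@1 c2@3 c3@3, authorship ....
After op 3 (insert('f')): buffer="zfhxffc" (len 7), cursors c1@2 c2@6 c3@6, authorship .1..23.
Authorship (.=original, N=cursor N): . 1 . . 2 3 .
Index 1: author = 1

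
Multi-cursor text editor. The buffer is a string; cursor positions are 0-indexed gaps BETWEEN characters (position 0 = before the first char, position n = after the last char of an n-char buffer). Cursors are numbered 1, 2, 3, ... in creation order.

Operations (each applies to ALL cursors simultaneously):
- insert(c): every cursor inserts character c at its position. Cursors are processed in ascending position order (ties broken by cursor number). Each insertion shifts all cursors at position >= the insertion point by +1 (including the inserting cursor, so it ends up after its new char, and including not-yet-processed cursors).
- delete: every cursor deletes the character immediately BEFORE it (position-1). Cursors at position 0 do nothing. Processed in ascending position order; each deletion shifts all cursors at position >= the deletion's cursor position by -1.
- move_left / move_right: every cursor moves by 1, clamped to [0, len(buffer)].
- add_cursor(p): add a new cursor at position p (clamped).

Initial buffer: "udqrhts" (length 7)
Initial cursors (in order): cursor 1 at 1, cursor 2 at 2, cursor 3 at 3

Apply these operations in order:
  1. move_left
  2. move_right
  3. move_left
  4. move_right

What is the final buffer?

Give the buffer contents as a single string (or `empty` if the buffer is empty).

After op 1 (move_left): buffer="udqrhts" (len 7), cursors c1@0 c2@1 c3@2, authorship .......
After op 2 (move_right): buffer="udqrhts" (len 7), cursors c1@1 c2@2 c3@3, authorship .......
After op 3 (move_left): buffer="udqrhts" (len 7), cursors c1@0 c2@1 c3@2, authorship .......
After op 4 (move_right): buffer="udqrhts" (len 7), cursors c1@1 c2@2 c3@3, authorship .......

Answer: udqrhts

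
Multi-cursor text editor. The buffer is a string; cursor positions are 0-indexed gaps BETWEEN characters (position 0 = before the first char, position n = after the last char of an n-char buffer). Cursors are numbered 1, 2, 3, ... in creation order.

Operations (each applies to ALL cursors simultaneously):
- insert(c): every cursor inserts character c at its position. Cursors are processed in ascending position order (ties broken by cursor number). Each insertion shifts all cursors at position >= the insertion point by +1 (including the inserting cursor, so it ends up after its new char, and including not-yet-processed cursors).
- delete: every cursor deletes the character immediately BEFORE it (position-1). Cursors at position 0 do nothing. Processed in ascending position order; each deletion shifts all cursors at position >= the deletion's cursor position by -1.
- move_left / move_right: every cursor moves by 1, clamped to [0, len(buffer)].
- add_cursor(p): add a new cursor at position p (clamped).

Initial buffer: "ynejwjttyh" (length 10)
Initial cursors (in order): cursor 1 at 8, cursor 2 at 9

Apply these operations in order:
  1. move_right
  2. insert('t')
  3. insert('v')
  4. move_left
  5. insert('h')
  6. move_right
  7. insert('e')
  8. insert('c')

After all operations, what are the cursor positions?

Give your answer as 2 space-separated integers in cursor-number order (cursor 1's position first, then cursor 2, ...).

Answer: 14 20

Derivation:
After op 1 (move_right): buffer="ynejwjttyh" (len 10), cursors c1@9 c2@10, authorship ..........
After op 2 (insert('t')): buffer="ynejwjttytht" (len 12), cursors c1@10 c2@12, authorship .........1.2
After op 3 (insert('v')): buffer="ynejwjttytvhtv" (len 14), cursors c1@11 c2@14, authorship .........11.22
After op 4 (move_left): buffer="ynejwjttytvhtv" (len 14), cursors c1@10 c2@13, authorship .........11.22
After op 5 (insert('h')): buffer="ynejwjttythvhthv" (len 16), cursors c1@11 c2@15, authorship .........111.222
After op 6 (move_right): buffer="ynejwjttythvhthv" (len 16), cursors c1@12 c2@16, authorship .........111.222
After op 7 (insert('e')): buffer="ynejwjttythvehthve" (len 18), cursors c1@13 c2@18, authorship .........1111.2222
After op 8 (insert('c')): buffer="ynejwjttythvechthvec" (len 20), cursors c1@14 c2@20, authorship .........11111.22222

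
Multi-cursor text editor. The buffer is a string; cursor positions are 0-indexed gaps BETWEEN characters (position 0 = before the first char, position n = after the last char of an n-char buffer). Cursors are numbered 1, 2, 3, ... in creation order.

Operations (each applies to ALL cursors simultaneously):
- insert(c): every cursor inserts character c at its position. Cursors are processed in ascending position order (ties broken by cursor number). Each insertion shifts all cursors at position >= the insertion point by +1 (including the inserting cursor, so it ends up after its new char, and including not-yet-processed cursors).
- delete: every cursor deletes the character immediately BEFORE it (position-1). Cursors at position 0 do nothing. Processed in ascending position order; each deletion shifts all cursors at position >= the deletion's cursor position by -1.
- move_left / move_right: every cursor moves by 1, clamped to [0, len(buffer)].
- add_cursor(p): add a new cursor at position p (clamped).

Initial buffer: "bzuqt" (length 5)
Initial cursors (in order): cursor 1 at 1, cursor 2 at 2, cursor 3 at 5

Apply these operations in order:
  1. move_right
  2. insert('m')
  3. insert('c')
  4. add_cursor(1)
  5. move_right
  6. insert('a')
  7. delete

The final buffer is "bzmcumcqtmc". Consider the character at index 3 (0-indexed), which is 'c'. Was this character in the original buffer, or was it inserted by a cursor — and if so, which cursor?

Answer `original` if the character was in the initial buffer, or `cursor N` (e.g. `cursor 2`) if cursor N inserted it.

After op 1 (move_right): buffer="bzuqt" (len 5), cursors c1@2 c2@3 c3@5, authorship .....
After op 2 (insert('m')): buffer="bzmumqtm" (len 8), cursors c1@3 c2@5 c3@8, authorship ..1.2..3
After op 3 (insert('c')): buffer="bzmcumcqtmc" (len 11), cursors c1@4 c2@7 c3@11, authorship ..11.22..33
After op 4 (add_cursor(1)): buffer="bzmcumcqtmc" (len 11), cursors c4@1 c1@4 c2@7 c3@11, authorship ..11.22..33
After op 5 (move_right): buffer="bzmcumcqtmc" (len 11), cursors c4@2 c1@5 c2@8 c3@11, authorship ..11.22..33
After op 6 (insert('a')): buffer="bzamcuamcqatmca" (len 15), cursors c4@3 c1@7 c2@11 c3@15, authorship ..411.122.2.333
After op 7 (delete): buffer="bzmcumcqtmc" (len 11), cursors c4@2 c1@5 c2@8 c3@11, authorship ..11.22..33
Authorship (.=original, N=cursor N): . . 1 1 . 2 2 . . 3 3
Index 3: author = 1

Answer: cursor 1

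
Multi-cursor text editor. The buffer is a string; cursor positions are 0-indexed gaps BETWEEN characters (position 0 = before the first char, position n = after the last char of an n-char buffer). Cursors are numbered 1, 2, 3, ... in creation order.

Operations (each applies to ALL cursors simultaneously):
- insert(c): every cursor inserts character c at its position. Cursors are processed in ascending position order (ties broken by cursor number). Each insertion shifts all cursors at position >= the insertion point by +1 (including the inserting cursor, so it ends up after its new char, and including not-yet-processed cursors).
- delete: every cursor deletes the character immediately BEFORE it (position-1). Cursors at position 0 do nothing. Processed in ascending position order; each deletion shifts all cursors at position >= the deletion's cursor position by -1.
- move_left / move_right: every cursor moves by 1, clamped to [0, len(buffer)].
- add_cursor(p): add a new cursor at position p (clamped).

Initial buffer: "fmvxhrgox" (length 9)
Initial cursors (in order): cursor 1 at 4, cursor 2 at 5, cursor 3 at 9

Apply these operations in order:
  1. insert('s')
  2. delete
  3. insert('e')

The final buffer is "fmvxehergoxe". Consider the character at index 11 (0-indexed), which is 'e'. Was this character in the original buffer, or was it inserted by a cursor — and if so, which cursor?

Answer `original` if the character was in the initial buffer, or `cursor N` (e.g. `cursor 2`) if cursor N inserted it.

Answer: cursor 3

Derivation:
After op 1 (insert('s')): buffer="fmvxshsrgoxs" (len 12), cursors c1@5 c2@7 c3@12, authorship ....1.2....3
After op 2 (delete): buffer="fmvxhrgox" (len 9), cursors c1@4 c2@5 c3@9, authorship .........
After op 3 (insert('e')): buffer="fmvxehergoxe" (len 12), cursors c1@5 c2@7 c3@12, authorship ....1.2....3
Authorship (.=original, N=cursor N): . . . . 1 . 2 . . . . 3
Index 11: author = 3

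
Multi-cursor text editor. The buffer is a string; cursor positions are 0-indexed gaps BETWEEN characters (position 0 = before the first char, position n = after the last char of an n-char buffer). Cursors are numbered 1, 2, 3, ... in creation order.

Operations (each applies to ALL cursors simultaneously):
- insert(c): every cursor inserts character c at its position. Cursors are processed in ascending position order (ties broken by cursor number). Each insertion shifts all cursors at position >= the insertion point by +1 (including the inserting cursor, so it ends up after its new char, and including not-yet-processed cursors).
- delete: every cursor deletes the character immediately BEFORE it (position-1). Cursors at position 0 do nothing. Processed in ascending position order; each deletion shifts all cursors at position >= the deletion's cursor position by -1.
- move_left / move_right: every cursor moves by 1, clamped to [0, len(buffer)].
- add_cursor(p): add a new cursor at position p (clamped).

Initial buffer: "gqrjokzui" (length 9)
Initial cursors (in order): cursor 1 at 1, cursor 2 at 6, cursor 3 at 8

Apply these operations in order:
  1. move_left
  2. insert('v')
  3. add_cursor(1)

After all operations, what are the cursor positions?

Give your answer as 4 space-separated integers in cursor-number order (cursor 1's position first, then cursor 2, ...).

After op 1 (move_left): buffer="gqrjokzui" (len 9), cursors c1@0 c2@5 c3@7, authorship .........
After op 2 (insert('v')): buffer="vgqrjovkzvui" (len 12), cursors c1@1 c2@7 c3@10, authorship 1.....2..3..
After op 3 (add_cursor(1)): buffer="vgqrjovkzvui" (len 12), cursors c1@1 c4@1 c2@7 c3@10, authorship 1.....2..3..

Answer: 1 7 10 1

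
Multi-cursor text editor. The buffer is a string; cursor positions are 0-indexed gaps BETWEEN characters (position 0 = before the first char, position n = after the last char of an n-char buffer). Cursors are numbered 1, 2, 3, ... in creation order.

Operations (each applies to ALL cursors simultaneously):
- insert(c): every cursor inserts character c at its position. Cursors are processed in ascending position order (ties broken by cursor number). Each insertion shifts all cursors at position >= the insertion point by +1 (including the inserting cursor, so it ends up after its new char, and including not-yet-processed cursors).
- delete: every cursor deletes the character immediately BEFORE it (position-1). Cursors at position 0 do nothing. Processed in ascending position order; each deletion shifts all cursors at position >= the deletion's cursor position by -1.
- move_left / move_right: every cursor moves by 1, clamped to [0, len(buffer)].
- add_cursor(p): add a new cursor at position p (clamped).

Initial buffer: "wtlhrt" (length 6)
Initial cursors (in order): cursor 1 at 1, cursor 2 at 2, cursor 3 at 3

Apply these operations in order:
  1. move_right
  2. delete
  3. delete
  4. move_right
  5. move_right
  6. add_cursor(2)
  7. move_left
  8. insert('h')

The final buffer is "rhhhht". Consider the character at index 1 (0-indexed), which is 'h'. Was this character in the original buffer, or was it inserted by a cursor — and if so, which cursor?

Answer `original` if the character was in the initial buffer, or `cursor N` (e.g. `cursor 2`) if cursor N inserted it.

After op 1 (move_right): buffer="wtlhrt" (len 6), cursors c1@2 c2@3 c3@4, authorship ......
After op 2 (delete): buffer="wrt" (len 3), cursors c1@1 c2@1 c3@1, authorship ...
After op 3 (delete): buffer="rt" (len 2), cursors c1@0 c2@0 c3@0, authorship ..
After op 4 (move_right): buffer="rt" (len 2), cursors c1@1 c2@1 c3@1, authorship ..
After op 5 (move_right): buffer="rt" (len 2), cursors c1@2 c2@2 c3@2, authorship ..
After op 6 (add_cursor(2)): buffer="rt" (len 2), cursors c1@2 c2@2 c3@2 c4@2, authorship ..
After op 7 (move_left): buffer="rt" (len 2), cursors c1@1 c2@1 c3@1 c4@1, authorship ..
After op 8 (insert('h')): buffer="rhhhht" (len 6), cursors c1@5 c2@5 c3@5 c4@5, authorship .1234.
Authorship (.=original, N=cursor N): . 1 2 3 4 .
Index 1: author = 1

Answer: cursor 1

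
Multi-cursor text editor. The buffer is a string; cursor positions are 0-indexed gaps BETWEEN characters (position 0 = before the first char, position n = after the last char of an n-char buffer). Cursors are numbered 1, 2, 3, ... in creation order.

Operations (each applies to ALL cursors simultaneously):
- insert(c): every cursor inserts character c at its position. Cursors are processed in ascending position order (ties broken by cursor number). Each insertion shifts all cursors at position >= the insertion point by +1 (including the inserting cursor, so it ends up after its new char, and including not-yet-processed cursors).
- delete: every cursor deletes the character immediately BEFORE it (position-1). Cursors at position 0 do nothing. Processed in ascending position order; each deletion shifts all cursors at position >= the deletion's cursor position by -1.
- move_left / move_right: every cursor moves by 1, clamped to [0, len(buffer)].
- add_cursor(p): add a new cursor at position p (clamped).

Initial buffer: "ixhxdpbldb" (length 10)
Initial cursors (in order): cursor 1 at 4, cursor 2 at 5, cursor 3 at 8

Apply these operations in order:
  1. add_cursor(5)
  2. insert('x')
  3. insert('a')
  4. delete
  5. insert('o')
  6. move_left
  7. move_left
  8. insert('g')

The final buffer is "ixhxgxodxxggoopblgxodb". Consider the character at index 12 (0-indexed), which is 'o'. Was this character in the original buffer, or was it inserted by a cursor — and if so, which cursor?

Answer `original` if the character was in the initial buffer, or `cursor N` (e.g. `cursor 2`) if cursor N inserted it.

After op 1 (add_cursor(5)): buffer="ixhxdpbldb" (len 10), cursors c1@4 c2@5 c4@5 c3@8, authorship ..........
After op 2 (insert('x')): buffer="ixhxxdxxpblxdb" (len 14), cursors c1@5 c2@8 c4@8 c3@12, authorship ....1.24...3..
After op 3 (insert('a')): buffer="ixhxxadxxaapblxadb" (len 18), cursors c1@6 c2@11 c4@11 c3@16, authorship ....11.2424...33..
After op 4 (delete): buffer="ixhxxdxxpblxdb" (len 14), cursors c1@5 c2@8 c4@8 c3@12, authorship ....1.24...3..
After op 5 (insert('o')): buffer="ixhxxodxxoopblxodb" (len 18), cursors c1@6 c2@11 c4@11 c3@16, authorship ....11.2424...33..
After op 6 (move_left): buffer="ixhxxodxxoopblxodb" (len 18), cursors c1@5 c2@10 c4@10 c3@15, authorship ....11.2424...33..
After op 7 (move_left): buffer="ixhxxodxxoopblxodb" (len 18), cursors c1@4 c2@9 c4@9 c3@14, authorship ....11.2424...33..
After op 8 (insert('g')): buffer="ixhxgxodxxggoopblgxodb" (len 22), cursors c1@5 c2@12 c4@12 c3@18, authorship ....111.242424...333..
Authorship (.=original, N=cursor N): . . . . 1 1 1 . 2 4 2 4 2 4 . . . 3 3 3 . .
Index 12: author = 2

Answer: cursor 2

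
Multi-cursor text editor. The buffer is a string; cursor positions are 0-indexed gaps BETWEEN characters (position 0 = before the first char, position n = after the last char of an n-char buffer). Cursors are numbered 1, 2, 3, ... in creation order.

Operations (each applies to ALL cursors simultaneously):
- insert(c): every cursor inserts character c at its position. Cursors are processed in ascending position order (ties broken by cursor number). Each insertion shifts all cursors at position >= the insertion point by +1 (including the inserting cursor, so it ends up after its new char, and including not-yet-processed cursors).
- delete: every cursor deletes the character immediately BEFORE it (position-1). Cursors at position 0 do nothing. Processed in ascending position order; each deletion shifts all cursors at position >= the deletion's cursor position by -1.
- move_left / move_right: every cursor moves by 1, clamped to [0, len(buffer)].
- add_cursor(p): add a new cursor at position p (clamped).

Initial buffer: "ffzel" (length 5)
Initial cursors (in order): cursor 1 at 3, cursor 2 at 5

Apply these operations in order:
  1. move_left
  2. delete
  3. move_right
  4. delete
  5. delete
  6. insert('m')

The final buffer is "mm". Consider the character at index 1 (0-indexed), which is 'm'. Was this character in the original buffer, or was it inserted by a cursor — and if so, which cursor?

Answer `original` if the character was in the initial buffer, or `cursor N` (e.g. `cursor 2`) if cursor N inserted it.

After op 1 (move_left): buffer="ffzel" (len 5), cursors c1@2 c2@4, authorship .....
After op 2 (delete): buffer="fzl" (len 3), cursors c1@1 c2@2, authorship ...
After op 3 (move_right): buffer="fzl" (len 3), cursors c1@2 c2@3, authorship ...
After op 4 (delete): buffer="f" (len 1), cursors c1@1 c2@1, authorship .
After op 5 (delete): buffer="" (len 0), cursors c1@0 c2@0, authorship 
After op 6 (insert('m')): buffer="mm" (len 2), cursors c1@2 c2@2, authorship 12
Authorship (.=original, N=cursor N): 1 2
Index 1: author = 2

Answer: cursor 2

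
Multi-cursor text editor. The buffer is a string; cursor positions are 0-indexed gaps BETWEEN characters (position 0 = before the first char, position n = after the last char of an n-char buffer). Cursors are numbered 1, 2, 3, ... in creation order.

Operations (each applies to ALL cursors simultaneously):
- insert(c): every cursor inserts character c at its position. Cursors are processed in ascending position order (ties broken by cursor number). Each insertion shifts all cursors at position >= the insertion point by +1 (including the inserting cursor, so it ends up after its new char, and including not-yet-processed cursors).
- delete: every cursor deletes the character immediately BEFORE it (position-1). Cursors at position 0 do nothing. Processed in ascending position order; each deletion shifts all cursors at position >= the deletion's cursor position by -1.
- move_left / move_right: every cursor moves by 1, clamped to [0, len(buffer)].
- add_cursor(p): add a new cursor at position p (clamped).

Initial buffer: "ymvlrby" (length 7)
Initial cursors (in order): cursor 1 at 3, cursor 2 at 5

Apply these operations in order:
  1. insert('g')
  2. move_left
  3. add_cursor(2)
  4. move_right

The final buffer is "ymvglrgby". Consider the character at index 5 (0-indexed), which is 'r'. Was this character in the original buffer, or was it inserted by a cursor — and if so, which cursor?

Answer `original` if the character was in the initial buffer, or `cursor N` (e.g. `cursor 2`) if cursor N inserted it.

After op 1 (insert('g')): buffer="ymvglrgby" (len 9), cursors c1@4 c2@7, authorship ...1..2..
After op 2 (move_left): buffer="ymvglrgby" (len 9), cursors c1@3 c2@6, authorship ...1..2..
After op 3 (add_cursor(2)): buffer="ymvglrgby" (len 9), cursors c3@2 c1@3 c2@6, authorship ...1..2..
After op 4 (move_right): buffer="ymvglrgby" (len 9), cursors c3@3 c1@4 c2@7, authorship ...1..2..
Authorship (.=original, N=cursor N): . . . 1 . . 2 . .
Index 5: author = original

Answer: original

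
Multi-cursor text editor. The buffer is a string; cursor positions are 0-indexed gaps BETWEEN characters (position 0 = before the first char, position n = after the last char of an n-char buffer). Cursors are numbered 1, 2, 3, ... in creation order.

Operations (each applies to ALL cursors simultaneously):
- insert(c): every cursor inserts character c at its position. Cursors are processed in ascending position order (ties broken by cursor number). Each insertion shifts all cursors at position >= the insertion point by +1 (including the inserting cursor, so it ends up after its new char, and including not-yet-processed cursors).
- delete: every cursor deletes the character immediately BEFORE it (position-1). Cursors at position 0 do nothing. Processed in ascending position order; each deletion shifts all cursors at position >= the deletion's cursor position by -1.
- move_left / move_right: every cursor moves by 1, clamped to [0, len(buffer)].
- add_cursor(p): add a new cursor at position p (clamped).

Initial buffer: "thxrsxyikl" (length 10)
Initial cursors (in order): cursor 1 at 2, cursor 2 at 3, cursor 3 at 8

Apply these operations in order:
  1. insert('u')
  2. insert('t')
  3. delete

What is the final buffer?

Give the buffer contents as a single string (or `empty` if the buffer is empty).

Answer: thuxursxyiukl

Derivation:
After op 1 (insert('u')): buffer="thuxursxyiukl" (len 13), cursors c1@3 c2@5 c3@11, authorship ..1.2.....3..
After op 2 (insert('t')): buffer="thutxutrsxyiutkl" (len 16), cursors c1@4 c2@7 c3@14, authorship ..11.22.....33..
After op 3 (delete): buffer="thuxursxyiukl" (len 13), cursors c1@3 c2@5 c3@11, authorship ..1.2.....3..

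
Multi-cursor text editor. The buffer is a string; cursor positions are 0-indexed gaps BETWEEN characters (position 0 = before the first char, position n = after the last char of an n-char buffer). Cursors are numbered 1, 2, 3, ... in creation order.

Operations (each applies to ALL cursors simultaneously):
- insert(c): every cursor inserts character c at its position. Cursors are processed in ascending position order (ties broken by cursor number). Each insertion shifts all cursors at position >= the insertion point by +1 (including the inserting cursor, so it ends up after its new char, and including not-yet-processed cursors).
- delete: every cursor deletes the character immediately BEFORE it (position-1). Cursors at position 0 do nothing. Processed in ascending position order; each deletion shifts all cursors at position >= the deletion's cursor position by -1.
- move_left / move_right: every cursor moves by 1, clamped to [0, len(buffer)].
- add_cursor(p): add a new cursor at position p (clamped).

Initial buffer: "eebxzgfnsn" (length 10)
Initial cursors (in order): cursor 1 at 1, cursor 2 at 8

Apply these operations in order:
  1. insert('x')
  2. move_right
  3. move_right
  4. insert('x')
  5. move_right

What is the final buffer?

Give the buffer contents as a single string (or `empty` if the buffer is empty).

After op 1 (insert('x')): buffer="exebxzgfnxsn" (len 12), cursors c1@2 c2@10, authorship .1.......2..
After op 2 (move_right): buffer="exebxzgfnxsn" (len 12), cursors c1@3 c2@11, authorship .1.......2..
After op 3 (move_right): buffer="exebxzgfnxsn" (len 12), cursors c1@4 c2@12, authorship .1.......2..
After op 4 (insert('x')): buffer="exebxxzgfnxsnx" (len 14), cursors c1@5 c2@14, authorship .1..1.....2..2
After op 5 (move_right): buffer="exebxxzgfnxsnx" (len 14), cursors c1@6 c2@14, authorship .1..1.....2..2

Answer: exebxxzgfnxsnx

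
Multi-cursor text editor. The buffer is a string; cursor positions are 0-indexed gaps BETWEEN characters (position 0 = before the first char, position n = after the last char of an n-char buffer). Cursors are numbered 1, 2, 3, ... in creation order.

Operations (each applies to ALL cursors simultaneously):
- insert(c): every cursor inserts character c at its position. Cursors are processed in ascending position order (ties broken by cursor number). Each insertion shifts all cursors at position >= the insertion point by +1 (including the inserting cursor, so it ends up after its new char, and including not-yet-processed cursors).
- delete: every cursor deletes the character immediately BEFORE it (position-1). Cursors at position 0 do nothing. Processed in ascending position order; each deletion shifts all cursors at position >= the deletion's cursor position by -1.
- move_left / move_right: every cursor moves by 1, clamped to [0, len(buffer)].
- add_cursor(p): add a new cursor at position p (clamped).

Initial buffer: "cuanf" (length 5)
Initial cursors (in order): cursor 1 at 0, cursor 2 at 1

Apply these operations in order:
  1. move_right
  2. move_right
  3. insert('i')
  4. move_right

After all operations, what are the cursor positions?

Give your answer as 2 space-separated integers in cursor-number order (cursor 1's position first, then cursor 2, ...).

After op 1 (move_right): buffer="cuanf" (len 5), cursors c1@1 c2@2, authorship .....
After op 2 (move_right): buffer="cuanf" (len 5), cursors c1@2 c2@3, authorship .....
After op 3 (insert('i')): buffer="cuiainf" (len 7), cursors c1@3 c2@5, authorship ..1.2..
After op 4 (move_right): buffer="cuiainf" (len 7), cursors c1@4 c2@6, authorship ..1.2..

Answer: 4 6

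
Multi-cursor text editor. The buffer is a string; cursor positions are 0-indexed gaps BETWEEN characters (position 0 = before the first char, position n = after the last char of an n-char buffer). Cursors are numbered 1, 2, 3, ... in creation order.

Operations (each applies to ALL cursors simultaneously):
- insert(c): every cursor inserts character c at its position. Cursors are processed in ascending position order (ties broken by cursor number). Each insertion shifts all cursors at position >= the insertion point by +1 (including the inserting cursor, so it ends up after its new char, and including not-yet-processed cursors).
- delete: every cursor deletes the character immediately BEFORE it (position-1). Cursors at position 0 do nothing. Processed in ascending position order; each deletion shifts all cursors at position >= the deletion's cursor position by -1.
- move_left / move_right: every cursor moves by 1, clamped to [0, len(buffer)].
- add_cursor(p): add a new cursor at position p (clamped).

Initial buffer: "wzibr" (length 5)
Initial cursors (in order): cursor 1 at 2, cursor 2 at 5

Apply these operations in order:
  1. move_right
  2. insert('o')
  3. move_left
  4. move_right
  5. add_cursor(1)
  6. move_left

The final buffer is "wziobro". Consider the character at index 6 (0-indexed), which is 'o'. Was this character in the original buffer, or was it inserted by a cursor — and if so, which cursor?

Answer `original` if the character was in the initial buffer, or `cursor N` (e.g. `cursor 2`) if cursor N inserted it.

After op 1 (move_right): buffer="wzibr" (len 5), cursors c1@3 c2@5, authorship .....
After op 2 (insert('o')): buffer="wziobro" (len 7), cursors c1@4 c2@7, authorship ...1..2
After op 3 (move_left): buffer="wziobro" (len 7), cursors c1@3 c2@6, authorship ...1..2
After op 4 (move_right): buffer="wziobro" (len 7), cursors c1@4 c2@7, authorship ...1..2
After op 5 (add_cursor(1)): buffer="wziobro" (len 7), cursors c3@1 c1@4 c2@7, authorship ...1..2
After op 6 (move_left): buffer="wziobro" (len 7), cursors c3@0 c1@3 c2@6, authorship ...1..2
Authorship (.=original, N=cursor N): . . . 1 . . 2
Index 6: author = 2

Answer: cursor 2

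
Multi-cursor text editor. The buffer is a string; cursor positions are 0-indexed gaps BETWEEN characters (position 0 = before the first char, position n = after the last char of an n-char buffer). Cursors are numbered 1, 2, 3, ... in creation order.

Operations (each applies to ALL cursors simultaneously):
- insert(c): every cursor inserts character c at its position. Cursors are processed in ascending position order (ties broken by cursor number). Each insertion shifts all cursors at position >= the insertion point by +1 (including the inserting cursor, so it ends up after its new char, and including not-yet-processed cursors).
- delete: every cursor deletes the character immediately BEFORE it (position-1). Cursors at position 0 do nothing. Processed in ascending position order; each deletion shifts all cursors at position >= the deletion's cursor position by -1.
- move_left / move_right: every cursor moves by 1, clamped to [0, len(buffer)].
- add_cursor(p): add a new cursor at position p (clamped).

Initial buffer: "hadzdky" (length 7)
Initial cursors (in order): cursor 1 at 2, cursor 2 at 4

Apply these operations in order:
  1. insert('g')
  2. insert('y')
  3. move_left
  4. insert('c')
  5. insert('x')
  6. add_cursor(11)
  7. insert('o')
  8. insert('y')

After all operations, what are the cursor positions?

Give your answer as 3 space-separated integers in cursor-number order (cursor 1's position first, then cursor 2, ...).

After op 1 (insert('g')): buffer="hagdzgdky" (len 9), cursors c1@3 c2@6, authorship ..1..2...
After op 2 (insert('y')): buffer="hagydzgydky" (len 11), cursors c1@4 c2@8, authorship ..11..22...
After op 3 (move_left): buffer="hagydzgydky" (len 11), cursors c1@3 c2@7, authorship ..11..22...
After op 4 (insert('c')): buffer="hagcydzgcydky" (len 13), cursors c1@4 c2@9, authorship ..111..222...
After op 5 (insert('x')): buffer="hagcxydzgcxydky" (len 15), cursors c1@5 c2@11, authorship ..1111..2222...
After op 6 (add_cursor(11)): buffer="hagcxydzgcxydky" (len 15), cursors c1@5 c2@11 c3@11, authorship ..1111..2222...
After op 7 (insert('o')): buffer="hagcxoydzgcxooydky" (len 18), cursors c1@6 c2@14 c3@14, authorship ..11111..222232...
After op 8 (insert('y')): buffer="hagcxoyydzgcxooyyydky" (len 21), cursors c1@7 c2@17 c3@17, authorship ..111111..22223232...

Answer: 7 17 17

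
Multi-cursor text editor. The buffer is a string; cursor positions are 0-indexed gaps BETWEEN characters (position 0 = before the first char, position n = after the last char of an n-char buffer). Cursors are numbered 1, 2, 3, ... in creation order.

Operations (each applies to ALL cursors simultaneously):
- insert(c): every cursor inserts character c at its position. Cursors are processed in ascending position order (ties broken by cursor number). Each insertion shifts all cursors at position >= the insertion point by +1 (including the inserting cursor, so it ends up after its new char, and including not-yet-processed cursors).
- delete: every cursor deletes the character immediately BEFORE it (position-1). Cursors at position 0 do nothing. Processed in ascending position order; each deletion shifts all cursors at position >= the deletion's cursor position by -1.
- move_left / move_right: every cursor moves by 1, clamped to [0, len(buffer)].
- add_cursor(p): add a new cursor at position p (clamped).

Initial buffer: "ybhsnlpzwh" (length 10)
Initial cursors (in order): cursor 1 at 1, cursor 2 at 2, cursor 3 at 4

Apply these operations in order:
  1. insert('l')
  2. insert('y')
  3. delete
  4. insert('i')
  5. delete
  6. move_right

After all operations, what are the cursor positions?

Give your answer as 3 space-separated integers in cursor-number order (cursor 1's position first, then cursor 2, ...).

After op 1 (insert('l')): buffer="ylblhslnlpzwh" (len 13), cursors c1@2 c2@4 c3@7, authorship .1.2..3......
After op 2 (insert('y')): buffer="ylyblyhslynlpzwh" (len 16), cursors c1@3 c2@6 c3@10, authorship .11.22..33......
After op 3 (delete): buffer="ylblhslnlpzwh" (len 13), cursors c1@2 c2@4 c3@7, authorship .1.2..3......
After op 4 (insert('i')): buffer="yliblihslinlpzwh" (len 16), cursors c1@3 c2@6 c3@10, authorship .11.22..33......
After op 5 (delete): buffer="ylblhslnlpzwh" (len 13), cursors c1@2 c2@4 c3@7, authorship .1.2..3......
After op 6 (move_right): buffer="ylblhslnlpzwh" (len 13), cursors c1@3 c2@5 c3@8, authorship .1.2..3......

Answer: 3 5 8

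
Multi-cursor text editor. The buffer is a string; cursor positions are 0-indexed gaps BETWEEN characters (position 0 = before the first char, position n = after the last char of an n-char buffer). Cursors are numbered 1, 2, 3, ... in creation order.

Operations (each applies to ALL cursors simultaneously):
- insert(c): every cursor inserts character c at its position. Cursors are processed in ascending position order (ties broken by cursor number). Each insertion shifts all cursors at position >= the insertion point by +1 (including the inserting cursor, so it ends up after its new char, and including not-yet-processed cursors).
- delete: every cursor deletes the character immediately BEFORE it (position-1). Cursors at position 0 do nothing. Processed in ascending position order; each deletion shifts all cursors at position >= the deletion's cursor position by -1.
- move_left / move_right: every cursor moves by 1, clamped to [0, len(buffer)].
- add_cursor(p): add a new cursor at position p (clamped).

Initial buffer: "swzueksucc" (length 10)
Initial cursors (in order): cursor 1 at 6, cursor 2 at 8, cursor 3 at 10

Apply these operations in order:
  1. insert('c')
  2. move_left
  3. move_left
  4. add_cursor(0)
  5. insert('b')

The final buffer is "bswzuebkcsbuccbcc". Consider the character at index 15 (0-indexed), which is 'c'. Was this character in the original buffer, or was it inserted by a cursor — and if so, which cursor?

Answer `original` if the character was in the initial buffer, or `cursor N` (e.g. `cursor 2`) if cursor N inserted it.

Answer: original

Derivation:
After op 1 (insert('c')): buffer="swzuekcsucccc" (len 13), cursors c1@7 c2@10 c3@13, authorship ......1..2..3
After op 2 (move_left): buffer="swzuekcsucccc" (len 13), cursors c1@6 c2@9 c3@12, authorship ......1..2..3
After op 3 (move_left): buffer="swzuekcsucccc" (len 13), cursors c1@5 c2@8 c3@11, authorship ......1..2..3
After op 4 (add_cursor(0)): buffer="swzuekcsucccc" (len 13), cursors c4@0 c1@5 c2@8 c3@11, authorship ......1..2..3
After op 5 (insert('b')): buffer="bswzuebkcsbuccbcc" (len 17), cursors c4@1 c1@7 c2@11 c3@15, authorship 4.....1.1.2.2.3.3
Authorship (.=original, N=cursor N): 4 . . . . . 1 . 1 . 2 . 2 . 3 . 3
Index 15: author = original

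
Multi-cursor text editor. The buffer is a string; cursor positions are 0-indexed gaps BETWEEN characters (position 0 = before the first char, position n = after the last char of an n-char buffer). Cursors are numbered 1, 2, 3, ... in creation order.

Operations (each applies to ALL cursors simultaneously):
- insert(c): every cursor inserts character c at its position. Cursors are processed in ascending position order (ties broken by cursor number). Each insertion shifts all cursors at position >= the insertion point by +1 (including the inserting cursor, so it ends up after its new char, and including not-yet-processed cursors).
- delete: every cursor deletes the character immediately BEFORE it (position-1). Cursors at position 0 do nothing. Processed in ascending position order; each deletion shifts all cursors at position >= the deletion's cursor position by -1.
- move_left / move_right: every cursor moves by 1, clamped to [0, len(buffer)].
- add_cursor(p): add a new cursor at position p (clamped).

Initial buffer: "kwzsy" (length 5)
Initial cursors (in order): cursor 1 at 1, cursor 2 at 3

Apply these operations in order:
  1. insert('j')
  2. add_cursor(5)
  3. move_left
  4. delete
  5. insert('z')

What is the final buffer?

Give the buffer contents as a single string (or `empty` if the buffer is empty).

After op 1 (insert('j')): buffer="kjwzjsy" (len 7), cursors c1@2 c2@5, authorship .1..2..
After op 2 (add_cursor(5)): buffer="kjwzjsy" (len 7), cursors c1@2 c2@5 c3@5, authorship .1..2..
After op 3 (move_left): buffer="kjwzjsy" (len 7), cursors c1@1 c2@4 c3@4, authorship .1..2..
After op 4 (delete): buffer="jjsy" (len 4), cursors c1@0 c2@1 c3@1, authorship 12..
After op 5 (insert('z')): buffer="zjzzjsy" (len 7), cursors c1@1 c2@4 c3@4, authorship 11232..

Answer: zjzzjsy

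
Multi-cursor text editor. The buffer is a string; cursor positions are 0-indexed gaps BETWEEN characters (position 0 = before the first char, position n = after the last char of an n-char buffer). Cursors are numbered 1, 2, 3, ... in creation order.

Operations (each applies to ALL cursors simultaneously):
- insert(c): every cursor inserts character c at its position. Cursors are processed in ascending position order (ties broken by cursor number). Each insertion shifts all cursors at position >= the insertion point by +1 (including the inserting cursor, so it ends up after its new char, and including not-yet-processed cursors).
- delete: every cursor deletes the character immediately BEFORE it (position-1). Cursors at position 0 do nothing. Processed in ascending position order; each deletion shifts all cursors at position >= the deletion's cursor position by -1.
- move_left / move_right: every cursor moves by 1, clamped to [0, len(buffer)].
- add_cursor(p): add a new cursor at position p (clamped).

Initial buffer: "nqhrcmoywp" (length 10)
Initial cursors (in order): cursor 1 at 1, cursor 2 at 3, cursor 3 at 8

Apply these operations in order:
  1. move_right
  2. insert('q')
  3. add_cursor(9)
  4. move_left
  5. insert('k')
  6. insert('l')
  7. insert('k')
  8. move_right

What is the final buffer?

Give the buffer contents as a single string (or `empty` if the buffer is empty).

After op 1 (move_right): buffer="nqhrcmoywp" (len 10), cursors c1@2 c2@4 c3@9, authorship ..........
After op 2 (insert('q')): buffer="nqqhrqcmoywqp" (len 13), cursors c1@3 c2@6 c3@12, authorship ..1..2.....3.
After op 3 (add_cursor(9)): buffer="nqqhrqcmoywqp" (len 13), cursors c1@3 c2@6 c4@9 c3@12, authorship ..1..2.....3.
After op 4 (move_left): buffer="nqqhrqcmoywqp" (len 13), cursors c1@2 c2@5 c4@8 c3@11, authorship ..1..2.....3.
After op 5 (insert('k')): buffer="nqkqhrkqcmkoywkqp" (len 17), cursors c1@3 c2@7 c4@11 c3@15, authorship ..11..22..4...33.
After op 6 (insert('l')): buffer="nqklqhrklqcmkloywklqp" (len 21), cursors c1@4 c2@9 c4@14 c3@19, authorship ..111..222..44...333.
After op 7 (insert('k')): buffer="nqklkqhrklkqcmklkoywklkqp" (len 25), cursors c1@5 c2@11 c4@17 c3@23, authorship ..1111..2222..444...3333.
After op 8 (move_right): buffer="nqklkqhrklkqcmklkoywklkqp" (len 25), cursors c1@6 c2@12 c4@18 c3@24, authorship ..1111..2222..444...3333.

Answer: nqklkqhrklkqcmklkoywklkqp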